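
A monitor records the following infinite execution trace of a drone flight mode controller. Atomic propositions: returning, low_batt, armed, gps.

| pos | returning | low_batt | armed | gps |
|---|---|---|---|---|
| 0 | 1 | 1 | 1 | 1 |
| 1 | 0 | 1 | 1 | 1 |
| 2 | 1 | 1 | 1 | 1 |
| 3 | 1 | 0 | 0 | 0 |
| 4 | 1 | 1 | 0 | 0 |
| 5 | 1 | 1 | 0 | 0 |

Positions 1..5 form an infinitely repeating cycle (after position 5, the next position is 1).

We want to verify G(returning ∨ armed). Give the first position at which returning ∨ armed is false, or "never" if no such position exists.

returning ∨ armed holds at every position 0..5, and those are all the positions the trace ever visits, so the invariant G(returning ∨ armed) is never violated.

never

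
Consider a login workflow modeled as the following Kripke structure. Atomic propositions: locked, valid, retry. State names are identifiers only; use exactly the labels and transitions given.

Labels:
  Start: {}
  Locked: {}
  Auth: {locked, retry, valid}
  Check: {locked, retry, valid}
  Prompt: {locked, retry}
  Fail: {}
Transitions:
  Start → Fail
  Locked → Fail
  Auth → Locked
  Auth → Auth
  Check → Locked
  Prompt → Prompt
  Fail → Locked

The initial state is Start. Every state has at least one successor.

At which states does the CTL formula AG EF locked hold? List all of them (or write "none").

{Prompt}

States satisfying EF locked: {Auth, Check, Prompt}.
States satisfying AG EF locked: {Prompt}.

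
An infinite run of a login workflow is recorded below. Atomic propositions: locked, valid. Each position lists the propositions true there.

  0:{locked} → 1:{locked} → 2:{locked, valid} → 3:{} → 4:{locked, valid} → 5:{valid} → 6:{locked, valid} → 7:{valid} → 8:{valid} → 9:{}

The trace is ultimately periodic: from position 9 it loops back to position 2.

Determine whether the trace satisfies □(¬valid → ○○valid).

Violated

¬valid → ○○valid must hold at every position from 0 onward. It fails at position 1, so □(¬valid → ○○valid) is false.
Positions where ¬valid holds: 0, 1, 3, 9.
Check ○○valid at each: 0→ok, 1→fails, 3→ok, 9→fails.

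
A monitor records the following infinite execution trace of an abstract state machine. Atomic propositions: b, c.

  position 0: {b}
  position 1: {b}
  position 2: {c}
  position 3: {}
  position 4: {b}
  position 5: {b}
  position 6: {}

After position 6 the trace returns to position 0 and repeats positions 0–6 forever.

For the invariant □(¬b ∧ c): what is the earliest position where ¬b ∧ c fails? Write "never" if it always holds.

0

At position 0 the labels are {b}, so ¬b ∧ c is false there. This is the first violation.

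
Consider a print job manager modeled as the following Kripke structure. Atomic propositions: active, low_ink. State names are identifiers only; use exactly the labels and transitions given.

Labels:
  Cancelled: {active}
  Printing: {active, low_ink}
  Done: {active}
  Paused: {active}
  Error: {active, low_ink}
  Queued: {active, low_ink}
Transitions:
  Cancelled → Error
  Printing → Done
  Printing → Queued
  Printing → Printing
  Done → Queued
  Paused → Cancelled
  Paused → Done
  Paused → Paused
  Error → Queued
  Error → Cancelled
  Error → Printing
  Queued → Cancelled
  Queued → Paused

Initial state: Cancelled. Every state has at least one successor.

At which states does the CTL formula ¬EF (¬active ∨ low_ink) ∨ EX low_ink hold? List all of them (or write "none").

{Cancelled, Printing, Done, Error}

States satisfying ¬active ∨ low_ink: {Printing, Error, Queued}.
States satisfying EF (¬active ∨ low_ink): {Cancelled, Printing, Done, Paused, Error, Queued}.
States satisfying ¬EF (¬active ∨ low_ink): ∅.
States satisfying low_ink: {Printing, Error, Queued}.
States satisfying EX low_ink: {Cancelled, Printing, Done, Error}.
States satisfying ¬EF (¬active ∨ low_ink) ∨ EX low_ink: {Cancelled, Printing, Done, Error}.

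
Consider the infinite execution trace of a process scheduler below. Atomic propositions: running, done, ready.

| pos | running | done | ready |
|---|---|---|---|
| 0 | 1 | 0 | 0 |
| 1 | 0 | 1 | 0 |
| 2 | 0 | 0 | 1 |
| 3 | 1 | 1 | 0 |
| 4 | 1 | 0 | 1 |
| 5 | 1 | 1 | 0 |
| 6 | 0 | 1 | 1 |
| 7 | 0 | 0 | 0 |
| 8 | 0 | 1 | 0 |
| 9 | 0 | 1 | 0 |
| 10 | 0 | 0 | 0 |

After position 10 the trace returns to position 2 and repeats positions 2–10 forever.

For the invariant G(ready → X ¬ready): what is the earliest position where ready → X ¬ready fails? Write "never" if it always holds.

never

ready → X ¬ready holds at every position 0..10, and those are all the positions the trace ever visits, so the invariant G(ready → X ¬ready) is never violated.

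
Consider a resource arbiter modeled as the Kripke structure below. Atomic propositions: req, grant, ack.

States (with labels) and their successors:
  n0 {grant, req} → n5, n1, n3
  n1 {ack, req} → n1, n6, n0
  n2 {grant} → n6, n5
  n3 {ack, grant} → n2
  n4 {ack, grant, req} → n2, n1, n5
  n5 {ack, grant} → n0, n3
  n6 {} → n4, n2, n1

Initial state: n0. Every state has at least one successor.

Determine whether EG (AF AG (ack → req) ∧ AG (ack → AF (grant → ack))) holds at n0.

Violated

States satisfying AF AG (ack → req) ∧ AG (ack → AF (grant → ack)): ∅.
States satisfying EG (AF AG (ack → req) ∧ AG (ack → AF (grant → ack))): ∅.
No suitable path/successor from n0 witnesses the formula.
n0 ∉ Sat(EG (AF AG (ack → req) ∧ AG (ack → AF (grant → ack)))).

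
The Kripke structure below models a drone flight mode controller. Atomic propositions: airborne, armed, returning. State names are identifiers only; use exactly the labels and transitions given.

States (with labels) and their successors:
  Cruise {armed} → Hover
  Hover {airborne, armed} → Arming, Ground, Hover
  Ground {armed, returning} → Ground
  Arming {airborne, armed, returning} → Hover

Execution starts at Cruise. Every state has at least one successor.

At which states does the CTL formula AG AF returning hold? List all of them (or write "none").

States satisfying AF returning: {Ground, Arming}.
States satisfying AG AF returning: {Ground}.

{Ground}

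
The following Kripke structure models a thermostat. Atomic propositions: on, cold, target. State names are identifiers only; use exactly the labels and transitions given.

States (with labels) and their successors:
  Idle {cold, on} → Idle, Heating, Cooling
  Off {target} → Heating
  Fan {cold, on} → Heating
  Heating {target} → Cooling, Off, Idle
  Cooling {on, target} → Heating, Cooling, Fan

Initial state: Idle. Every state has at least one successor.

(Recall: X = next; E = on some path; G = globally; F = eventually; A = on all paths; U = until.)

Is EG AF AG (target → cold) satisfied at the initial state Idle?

No

States satisfying AF AG (target → cold): ∅.
States satisfying EG AF AG (target → cold): ∅.
No suitable path/successor from Idle witnesses the formula.
Idle ∉ Sat(EG AF AG (target → cold)).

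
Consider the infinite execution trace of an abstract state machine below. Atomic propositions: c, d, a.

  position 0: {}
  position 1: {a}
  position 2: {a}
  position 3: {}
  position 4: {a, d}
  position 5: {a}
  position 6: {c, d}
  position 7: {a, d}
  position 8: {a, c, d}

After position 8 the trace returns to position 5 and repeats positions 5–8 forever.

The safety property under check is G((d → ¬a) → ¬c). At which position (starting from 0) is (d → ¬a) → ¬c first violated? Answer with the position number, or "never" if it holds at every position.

Check (d → ¬a) → ¬c at each position in order: 0 ✓, 1 ✓, 2 ✓, 3 ✓, 4 ✓, 5 ✓.
At position 6 the labels are {c, d}, so (d → ¬a) → ¬c is false there. This is the first violation.

6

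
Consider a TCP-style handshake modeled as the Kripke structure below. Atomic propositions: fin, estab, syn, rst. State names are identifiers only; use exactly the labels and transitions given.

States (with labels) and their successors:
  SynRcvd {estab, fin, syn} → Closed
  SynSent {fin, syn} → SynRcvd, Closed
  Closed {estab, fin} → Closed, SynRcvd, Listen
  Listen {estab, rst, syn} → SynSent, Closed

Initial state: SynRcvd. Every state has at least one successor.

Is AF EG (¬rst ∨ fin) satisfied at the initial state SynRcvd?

States satisfying EG (¬rst ∨ fin): {SynRcvd, SynSent, Closed}.
States satisfying AF EG (¬rst ∨ fin): {SynRcvd, SynSent, Closed, Listen}.
SynRcvd ∈ Sat(AF EG (¬rst ∨ fin)).

Yes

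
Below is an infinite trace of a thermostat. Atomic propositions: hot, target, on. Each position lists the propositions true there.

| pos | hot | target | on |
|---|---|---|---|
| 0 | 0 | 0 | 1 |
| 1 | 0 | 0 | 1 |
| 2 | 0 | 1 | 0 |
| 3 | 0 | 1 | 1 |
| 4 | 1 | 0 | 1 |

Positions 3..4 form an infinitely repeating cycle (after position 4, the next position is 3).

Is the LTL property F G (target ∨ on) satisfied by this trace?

G (target ∨ on) holds at position 0, which is reachable from 0, so F G (target ∨ on) holds.

Satisfied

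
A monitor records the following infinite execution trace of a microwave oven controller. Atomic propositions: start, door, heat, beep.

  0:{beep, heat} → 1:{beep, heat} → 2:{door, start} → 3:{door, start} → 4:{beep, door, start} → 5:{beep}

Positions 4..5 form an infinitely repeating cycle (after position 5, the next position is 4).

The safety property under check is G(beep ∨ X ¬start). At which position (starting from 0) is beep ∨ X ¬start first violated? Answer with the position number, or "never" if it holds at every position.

Check beep ∨ X ¬start at each position in order: 0 ✓, 1 ✓.
At position 2 the labels are {door, start} and the next position 3 has {door, start}, so beep ∨ X ¬start is false there. This is the first violation.

2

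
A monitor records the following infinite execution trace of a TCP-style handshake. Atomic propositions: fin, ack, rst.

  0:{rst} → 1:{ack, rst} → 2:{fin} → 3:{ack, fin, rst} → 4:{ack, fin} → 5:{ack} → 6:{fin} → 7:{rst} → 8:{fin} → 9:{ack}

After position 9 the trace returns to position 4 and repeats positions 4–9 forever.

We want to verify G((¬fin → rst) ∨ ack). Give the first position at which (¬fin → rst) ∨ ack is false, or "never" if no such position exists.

never

(¬fin → rst) ∨ ack holds at every position 0..9, and those are all the positions the trace ever visits, so the invariant G((¬fin → rst) ∨ ack) is never violated.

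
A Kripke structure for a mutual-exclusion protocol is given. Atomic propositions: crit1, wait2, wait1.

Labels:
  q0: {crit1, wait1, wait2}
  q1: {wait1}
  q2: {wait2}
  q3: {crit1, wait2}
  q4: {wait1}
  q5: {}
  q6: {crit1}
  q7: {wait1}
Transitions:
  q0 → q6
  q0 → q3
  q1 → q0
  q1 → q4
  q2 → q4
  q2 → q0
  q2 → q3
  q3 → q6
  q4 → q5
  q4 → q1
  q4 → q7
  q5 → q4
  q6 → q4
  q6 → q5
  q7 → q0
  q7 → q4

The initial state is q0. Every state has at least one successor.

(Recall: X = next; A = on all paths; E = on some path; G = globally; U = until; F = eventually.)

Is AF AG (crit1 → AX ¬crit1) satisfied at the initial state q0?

No

States satisfying AG (crit1 → AX ¬crit1): ∅.
States satisfying AF AG (crit1 → AX ¬crit1): ∅.
There is a path from q0 along which AG (crit1 → AX ¬crit1) never holds.
q0 ∉ Sat(AF AG (crit1 → AX ¬crit1)).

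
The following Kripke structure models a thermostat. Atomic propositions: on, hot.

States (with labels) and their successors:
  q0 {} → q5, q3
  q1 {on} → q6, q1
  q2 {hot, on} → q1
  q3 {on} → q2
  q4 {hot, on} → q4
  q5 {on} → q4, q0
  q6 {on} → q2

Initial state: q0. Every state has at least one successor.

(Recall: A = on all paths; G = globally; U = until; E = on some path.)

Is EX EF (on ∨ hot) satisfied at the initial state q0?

States satisfying EF (on ∨ hot): {q0, q1, q2, q3, q4, q5, q6}.
States satisfying EX EF (on ∨ hot): {q0, q1, q2, q3, q4, q5, q6}.
q0 ∈ Sat(EX EF (on ∨ hot)).

Yes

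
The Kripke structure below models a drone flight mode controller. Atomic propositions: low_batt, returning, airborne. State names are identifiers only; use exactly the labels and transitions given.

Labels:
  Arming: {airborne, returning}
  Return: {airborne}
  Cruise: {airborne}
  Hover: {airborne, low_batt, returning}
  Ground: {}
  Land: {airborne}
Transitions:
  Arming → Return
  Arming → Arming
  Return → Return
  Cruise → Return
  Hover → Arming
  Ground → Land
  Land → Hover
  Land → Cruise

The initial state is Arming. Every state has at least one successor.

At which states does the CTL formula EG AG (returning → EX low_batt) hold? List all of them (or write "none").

States satisfying AG (returning → EX low_batt): {Return, Cruise}.
States satisfying EG AG (returning → EX low_batt): {Return, Cruise}.

{Return, Cruise}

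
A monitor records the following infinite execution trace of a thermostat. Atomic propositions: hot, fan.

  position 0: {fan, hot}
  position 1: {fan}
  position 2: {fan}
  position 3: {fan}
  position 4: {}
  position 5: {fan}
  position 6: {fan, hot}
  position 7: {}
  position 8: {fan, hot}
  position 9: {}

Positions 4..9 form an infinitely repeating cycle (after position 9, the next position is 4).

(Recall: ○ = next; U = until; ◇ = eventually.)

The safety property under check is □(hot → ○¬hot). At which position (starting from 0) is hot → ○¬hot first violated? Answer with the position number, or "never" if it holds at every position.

hot → ○¬hot holds at every position 0..9, and those are all the positions the trace ever visits, so the invariant □(hot → ○¬hot) is never violated.

never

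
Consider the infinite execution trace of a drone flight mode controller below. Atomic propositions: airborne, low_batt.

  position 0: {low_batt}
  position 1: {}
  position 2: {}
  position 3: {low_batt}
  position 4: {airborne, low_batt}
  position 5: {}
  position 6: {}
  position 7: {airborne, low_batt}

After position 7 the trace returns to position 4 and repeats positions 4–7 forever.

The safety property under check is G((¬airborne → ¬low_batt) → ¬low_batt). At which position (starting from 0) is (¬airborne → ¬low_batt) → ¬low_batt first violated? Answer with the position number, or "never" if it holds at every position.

4

Check (¬airborne → ¬low_batt) → ¬low_batt at each position in order: 0 ✓, 1 ✓, 2 ✓, 3 ✓.
At position 4 the labels are {airborne, low_batt}, so (¬airborne → ¬low_batt) → ¬low_batt is false there. This is the first violation.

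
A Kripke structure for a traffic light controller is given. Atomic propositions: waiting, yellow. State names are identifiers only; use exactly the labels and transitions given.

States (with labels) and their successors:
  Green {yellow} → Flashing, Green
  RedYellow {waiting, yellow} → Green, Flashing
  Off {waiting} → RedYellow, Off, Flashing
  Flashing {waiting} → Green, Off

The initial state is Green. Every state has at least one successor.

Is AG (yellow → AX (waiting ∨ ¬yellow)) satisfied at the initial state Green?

States satisfying yellow → AX (waiting ∨ ¬yellow): {Off, Flashing}.
States satisfying AG (yellow → AX (waiting ∨ ¬yellow)): ∅.
Green is reachable from Green and violates yellow → AX (waiting ∨ ¬yellow), so AG fails at Green.
Green ∉ Sat(AG (yellow → AX (waiting ∨ ¬yellow))).

Does not hold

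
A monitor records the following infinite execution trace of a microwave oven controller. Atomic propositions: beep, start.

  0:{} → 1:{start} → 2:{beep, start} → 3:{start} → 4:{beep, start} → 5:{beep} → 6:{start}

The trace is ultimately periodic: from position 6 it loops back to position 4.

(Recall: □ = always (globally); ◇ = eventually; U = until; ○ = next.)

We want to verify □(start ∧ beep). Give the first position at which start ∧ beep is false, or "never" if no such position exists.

At position 0 the labels are {}, so start ∧ beep is false there. This is the first violation.

0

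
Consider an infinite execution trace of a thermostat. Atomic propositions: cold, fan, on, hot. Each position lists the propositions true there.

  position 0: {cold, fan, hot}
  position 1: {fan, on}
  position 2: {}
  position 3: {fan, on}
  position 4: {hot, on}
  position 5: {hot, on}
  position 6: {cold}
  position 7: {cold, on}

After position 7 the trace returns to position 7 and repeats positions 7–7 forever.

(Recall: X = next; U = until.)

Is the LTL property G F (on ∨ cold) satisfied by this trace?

Holds

F (on ∨ cold) holds at every position 0..7, and those are all positions ever visited, so G F (on ∨ cold) holds.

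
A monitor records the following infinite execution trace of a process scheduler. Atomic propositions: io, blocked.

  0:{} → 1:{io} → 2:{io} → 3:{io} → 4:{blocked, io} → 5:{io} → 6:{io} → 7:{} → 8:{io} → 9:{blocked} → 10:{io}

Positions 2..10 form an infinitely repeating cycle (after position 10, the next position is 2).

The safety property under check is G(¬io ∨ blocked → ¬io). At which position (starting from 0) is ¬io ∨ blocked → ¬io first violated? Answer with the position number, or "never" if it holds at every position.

4

Check ¬io ∨ blocked → ¬io at each position in order: 0 ✓, 1 ✓, 2 ✓, 3 ✓.
At position 4 the labels are {blocked, io}, so ¬io ∨ blocked → ¬io is false there. This is the first violation.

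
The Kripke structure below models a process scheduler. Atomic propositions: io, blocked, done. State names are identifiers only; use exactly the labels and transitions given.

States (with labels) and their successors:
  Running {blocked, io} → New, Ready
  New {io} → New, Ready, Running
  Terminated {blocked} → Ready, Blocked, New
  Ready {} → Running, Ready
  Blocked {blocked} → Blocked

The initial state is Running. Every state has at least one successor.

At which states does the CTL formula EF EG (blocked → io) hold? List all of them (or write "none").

States satisfying EG (blocked → io): {Running, New, Ready}.
States satisfying EF EG (blocked → io): {Running, New, Terminated, Ready}.

{Running, New, Terminated, Ready}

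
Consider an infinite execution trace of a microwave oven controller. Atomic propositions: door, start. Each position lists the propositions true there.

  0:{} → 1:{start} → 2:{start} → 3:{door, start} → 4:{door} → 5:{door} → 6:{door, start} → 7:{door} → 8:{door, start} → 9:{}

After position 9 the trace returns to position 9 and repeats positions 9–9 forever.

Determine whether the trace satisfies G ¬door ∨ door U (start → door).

¬door must hold at every position from 0 onward. It fails at position 3, so G ¬door is false.
Walking from position 0: start → door first holds at position 0, and door holds at every earlier position along the way, so door U (start → door) holds.
At position 0: G ¬door is false; door U (start → door) is true; so G ¬door ∨ door U (start → door) is true.

Satisfied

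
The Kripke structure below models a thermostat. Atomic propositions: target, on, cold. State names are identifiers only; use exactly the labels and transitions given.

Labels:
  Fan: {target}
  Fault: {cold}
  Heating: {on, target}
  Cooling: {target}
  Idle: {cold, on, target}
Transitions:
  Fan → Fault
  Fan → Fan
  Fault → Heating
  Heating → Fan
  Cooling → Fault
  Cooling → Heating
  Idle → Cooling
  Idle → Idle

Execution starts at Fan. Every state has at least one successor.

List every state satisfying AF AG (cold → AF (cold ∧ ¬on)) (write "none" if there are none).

States satisfying AG (cold → AF (cold ∧ ¬on)): {Fan, Fault, Heating, Cooling}.
States satisfying AF AG (cold → AF (cold ∧ ¬on)): {Fan, Fault, Heating, Cooling}.

{Fan, Fault, Heating, Cooling}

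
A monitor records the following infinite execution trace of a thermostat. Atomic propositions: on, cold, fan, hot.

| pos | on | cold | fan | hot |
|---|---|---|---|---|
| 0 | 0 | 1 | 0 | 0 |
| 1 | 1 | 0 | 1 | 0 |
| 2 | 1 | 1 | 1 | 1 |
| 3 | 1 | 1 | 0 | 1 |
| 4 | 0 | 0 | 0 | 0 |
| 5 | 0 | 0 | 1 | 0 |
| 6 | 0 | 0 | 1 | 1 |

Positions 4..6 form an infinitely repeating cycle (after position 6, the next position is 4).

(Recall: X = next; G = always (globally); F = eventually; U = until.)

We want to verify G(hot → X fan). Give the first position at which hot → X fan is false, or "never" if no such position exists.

2

Check hot → X fan at each position in order: 0 ✓, 1 ✓.
At position 2 the labels are {cold, fan, hot, on} and the next position 3 has {cold, hot, on}, so hot → X fan is false there. This is the first violation.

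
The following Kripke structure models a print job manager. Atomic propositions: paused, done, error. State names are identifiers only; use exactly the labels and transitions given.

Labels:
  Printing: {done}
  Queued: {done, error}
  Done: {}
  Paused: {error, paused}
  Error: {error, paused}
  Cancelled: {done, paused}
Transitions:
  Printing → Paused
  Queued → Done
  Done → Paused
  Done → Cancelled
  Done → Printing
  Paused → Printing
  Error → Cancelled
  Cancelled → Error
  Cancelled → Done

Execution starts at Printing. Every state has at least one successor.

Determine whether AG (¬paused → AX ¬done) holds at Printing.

States satisfying ¬paused → AX ¬done: {Printing, Queued, Paused, Error, Cancelled}.
States satisfying AG (¬paused → AX ¬done): {Printing, Paused}.
Every state reachable from Printing satisfies ¬paused → AX ¬done.
Printing ∈ Sat(AG (¬paused → AX ¬done)).

Holds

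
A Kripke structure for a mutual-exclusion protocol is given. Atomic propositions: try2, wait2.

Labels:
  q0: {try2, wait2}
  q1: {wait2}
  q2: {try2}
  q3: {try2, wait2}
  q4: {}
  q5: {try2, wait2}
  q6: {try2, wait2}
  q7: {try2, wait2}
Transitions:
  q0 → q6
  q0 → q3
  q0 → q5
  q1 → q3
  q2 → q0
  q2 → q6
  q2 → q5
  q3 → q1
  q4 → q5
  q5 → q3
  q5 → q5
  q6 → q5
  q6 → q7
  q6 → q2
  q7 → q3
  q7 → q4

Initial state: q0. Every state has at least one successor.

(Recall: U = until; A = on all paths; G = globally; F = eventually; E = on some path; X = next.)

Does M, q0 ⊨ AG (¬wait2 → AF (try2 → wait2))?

Satisfied

States satisfying ¬wait2 → AF (try2 → wait2): {q0, q1, q2, q3, q4, q5, q6, q7}.
States satisfying AG (¬wait2 → AF (try2 → wait2)): {q0, q1, q2, q3, q4, q5, q6, q7}.
Every state reachable from q0 satisfies ¬wait2 → AF (try2 → wait2).
q0 ∈ Sat(AG (¬wait2 → AF (try2 → wait2))).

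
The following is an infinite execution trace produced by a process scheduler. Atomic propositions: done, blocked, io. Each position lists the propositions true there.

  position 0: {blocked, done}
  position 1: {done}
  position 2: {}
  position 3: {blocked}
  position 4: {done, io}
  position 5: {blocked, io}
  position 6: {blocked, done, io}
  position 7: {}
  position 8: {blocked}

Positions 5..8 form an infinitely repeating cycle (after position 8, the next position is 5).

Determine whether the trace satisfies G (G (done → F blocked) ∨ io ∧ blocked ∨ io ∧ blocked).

Holds

G (done → F blocked) ∨ io ∧ blocked ∨ io ∧ blocked holds at every position 0..8, and those are all positions ever visited, so G (G (done → F blocked) ∨ io ∧ blocked ∨ io ∧ blocked) holds.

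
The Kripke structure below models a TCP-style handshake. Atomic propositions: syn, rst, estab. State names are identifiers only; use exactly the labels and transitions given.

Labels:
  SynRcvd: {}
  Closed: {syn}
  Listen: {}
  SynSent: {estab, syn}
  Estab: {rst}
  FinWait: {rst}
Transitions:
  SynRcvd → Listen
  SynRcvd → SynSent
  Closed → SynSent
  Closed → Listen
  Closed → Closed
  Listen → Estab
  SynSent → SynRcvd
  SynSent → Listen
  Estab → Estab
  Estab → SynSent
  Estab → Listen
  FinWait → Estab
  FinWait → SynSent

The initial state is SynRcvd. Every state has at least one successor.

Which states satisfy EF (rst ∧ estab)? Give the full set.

States satisfying rst ∧ estab: ∅.
States satisfying EF (rst ∧ estab): ∅.

none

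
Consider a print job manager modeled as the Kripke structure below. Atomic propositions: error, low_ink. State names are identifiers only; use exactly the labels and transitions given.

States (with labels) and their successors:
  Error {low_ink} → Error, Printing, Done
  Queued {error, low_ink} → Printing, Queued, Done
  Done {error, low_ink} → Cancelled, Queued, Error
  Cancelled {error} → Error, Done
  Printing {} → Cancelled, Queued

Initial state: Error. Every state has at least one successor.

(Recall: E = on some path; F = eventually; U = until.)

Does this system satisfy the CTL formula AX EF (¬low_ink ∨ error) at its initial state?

States satisfying EF (¬low_ink ∨ error): {Error, Queued, Done, Cancelled, Printing}.
States satisfying AX EF (¬low_ink ∨ error): {Error, Queued, Done, Cancelled, Printing}.
Error ∈ Sat(AX EF (¬low_ink ∨ error)).

Yes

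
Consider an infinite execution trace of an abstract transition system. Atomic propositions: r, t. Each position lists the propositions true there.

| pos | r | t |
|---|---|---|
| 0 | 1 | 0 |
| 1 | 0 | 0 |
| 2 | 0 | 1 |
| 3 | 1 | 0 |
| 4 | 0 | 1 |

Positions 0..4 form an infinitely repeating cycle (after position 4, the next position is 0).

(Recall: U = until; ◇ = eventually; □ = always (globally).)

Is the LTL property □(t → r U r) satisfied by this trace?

Violated

t → r U r must hold at every position from 0 onward. It fails at position 2, so □(t → r U r) is false.
Positions where t holds: 2, 4.
Check r U r at each: 2→fails, 4→fails.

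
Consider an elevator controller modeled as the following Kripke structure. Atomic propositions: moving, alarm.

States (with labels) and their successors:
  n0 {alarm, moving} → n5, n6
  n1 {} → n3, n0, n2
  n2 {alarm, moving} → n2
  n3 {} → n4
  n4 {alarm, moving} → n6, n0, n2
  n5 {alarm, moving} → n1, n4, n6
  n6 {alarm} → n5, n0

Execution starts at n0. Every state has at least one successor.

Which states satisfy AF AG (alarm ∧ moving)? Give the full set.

{n2}

States satisfying AG (alarm ∧ moving): {n2}.
States satisfying AF AG (alarm ∧ moving): {n2}.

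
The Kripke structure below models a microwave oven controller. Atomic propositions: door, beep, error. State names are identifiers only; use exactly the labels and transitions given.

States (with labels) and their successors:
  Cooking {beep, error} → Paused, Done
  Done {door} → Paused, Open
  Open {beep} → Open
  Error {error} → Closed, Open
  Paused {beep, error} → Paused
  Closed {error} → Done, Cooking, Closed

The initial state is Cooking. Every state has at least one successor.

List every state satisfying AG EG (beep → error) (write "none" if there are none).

States satisfying EG (beep → error): {Cooking, Done, Error, Paused, Closed}.
States satisfying AG EG (beep → error): {Paused}.

{Paused}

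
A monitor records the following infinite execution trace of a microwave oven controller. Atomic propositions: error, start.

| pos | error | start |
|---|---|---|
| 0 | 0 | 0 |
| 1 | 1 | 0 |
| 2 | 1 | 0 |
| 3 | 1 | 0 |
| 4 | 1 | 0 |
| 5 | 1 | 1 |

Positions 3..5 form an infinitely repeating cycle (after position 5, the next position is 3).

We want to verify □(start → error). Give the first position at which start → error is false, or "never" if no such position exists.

start → error holds at every position 0..5, and those are all the positions the trace ever visits, so the invariant □(start → error) is never violated.

never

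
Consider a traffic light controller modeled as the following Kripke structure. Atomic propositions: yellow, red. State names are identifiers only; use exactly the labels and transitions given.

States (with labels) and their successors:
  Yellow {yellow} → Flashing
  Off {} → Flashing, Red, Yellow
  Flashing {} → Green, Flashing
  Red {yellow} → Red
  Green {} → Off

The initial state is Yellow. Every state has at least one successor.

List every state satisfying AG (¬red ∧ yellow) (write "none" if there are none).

States satisfying ¬red ∧ yellow: {Yellow, Red}.
States satisfying AG (¬red ∧ yellow): {Red}.

{Red}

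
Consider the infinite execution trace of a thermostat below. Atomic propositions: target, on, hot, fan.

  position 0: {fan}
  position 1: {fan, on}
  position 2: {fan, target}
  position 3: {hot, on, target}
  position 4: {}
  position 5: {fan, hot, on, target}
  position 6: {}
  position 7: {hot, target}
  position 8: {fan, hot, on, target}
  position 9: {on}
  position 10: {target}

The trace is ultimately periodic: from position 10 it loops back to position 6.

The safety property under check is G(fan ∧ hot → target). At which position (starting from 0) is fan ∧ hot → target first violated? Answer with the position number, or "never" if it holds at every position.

fan ∧ hot → target holds at every position 0..10, and those are all the positions the trace ever visits, so the invariant G(fan ∧ hot → target) is never violated.

never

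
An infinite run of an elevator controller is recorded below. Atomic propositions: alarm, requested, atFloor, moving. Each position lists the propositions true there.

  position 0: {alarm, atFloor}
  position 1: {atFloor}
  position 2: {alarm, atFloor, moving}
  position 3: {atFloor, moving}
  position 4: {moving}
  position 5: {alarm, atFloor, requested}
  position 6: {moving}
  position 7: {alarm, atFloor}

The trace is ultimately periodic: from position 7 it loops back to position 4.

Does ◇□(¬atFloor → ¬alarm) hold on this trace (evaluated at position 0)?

Satisfied

□(¬atFloor → ¬alarm) holds at position 0, which is reachable from 0, so ◇□(¬atFloor → ¬alarm) holds.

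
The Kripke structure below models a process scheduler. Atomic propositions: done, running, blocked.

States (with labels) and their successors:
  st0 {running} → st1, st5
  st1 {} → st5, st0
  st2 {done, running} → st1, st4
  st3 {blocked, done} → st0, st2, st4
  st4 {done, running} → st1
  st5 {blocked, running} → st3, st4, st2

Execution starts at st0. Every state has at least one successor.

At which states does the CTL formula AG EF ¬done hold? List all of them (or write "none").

States satisfying EF ¬done: {st0, st1, st2, st3, st4, st5}.
States satisfying AG EF ¬done: {st0, st1, st2, st3, st4, st5}.

{st0, st1, st2, st3, st4, st5}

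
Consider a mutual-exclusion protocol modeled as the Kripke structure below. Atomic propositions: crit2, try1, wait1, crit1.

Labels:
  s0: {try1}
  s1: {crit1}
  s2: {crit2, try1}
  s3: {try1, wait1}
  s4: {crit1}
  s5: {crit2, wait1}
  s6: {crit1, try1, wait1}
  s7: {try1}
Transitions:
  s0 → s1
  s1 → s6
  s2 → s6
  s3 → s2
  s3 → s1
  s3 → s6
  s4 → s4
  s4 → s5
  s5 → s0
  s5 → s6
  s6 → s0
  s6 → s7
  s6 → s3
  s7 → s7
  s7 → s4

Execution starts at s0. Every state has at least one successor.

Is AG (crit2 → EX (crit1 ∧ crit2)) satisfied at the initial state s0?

States satisfying crit2 → EX (crit1 ∧ crit2): {s0, s1, s3, s4, s6, s7}.
States satisfying AG (crit2 → EX (crit1 ∧ crit2)): ∅.
s2 is reachable from s0 and violates crit2 → EX (crit1 ∧ crit2), so AG fails at s0.
s0 ∉ Sat(AG (crit2 → EX (crit1 ∧ crit2))).

Violated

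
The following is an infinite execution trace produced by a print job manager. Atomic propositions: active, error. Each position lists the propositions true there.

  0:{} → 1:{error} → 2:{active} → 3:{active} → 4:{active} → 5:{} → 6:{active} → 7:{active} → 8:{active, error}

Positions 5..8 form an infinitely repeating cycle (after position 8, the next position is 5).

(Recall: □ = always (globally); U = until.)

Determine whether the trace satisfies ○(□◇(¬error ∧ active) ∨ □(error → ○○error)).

The position after 0 is 1; □◇(¬error ∧ active) ∨ □(error → ○○error) is true there.

Yes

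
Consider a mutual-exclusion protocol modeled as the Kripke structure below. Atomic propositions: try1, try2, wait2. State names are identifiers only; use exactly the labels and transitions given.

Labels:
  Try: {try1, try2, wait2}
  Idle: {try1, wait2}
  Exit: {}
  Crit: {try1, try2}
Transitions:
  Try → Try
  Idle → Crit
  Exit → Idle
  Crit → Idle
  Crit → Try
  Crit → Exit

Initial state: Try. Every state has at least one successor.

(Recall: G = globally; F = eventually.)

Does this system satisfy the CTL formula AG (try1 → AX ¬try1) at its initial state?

States satisfying try1 → AX ¬try1: {Exit}.
States satisfying AG (try1 → AX ¬try1): ∅.
Try is reachable from Try and violates try1 → AX ¬try1, so AG fails at Try.
Try ∉ Sat(AG (try1 → AX ¬try1)).

No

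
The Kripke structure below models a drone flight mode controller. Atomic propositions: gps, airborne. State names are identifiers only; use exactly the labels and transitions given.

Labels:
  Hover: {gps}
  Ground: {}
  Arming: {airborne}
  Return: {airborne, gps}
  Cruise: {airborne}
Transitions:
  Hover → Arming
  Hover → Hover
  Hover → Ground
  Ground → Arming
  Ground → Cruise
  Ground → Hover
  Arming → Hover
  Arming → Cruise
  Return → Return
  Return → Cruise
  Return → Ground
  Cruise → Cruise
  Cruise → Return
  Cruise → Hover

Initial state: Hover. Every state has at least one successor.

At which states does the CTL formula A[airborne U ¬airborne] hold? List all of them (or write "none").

States satisfying airborne: {Arming, Return, Cruise}.
States satisfying ¬airborne: {Hover, Ground}.
States satisfying A[airborne U ¬airborne]: {Hover, Ground}.

{Hover, Ground}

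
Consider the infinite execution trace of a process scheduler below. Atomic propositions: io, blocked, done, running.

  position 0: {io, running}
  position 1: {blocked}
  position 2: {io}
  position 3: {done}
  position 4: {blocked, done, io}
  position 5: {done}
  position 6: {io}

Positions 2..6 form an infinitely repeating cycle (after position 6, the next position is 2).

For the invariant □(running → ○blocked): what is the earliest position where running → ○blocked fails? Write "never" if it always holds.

never

running → ○blocked holds at every position 0..6, and those are all the positions the trace ever visits, so the invariant □(running → ○blocked) is never violated.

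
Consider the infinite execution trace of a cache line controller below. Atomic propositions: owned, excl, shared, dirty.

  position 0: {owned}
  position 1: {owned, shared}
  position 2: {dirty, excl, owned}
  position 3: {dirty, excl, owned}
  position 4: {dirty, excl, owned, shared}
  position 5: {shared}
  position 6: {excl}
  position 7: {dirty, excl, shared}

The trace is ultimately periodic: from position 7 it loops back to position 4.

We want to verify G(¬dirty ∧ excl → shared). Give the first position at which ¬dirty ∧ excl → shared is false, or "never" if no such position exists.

Check ¬dirty ∧ excl → shared at each position in order: 0 ✓, 1 ✓, 2 ✓, 3 ✓, 4 ✓, 5 ✓.
At position 6 the labels are {excl}, so ¬dirty ∧ excl → shared is false there. This is the first violation.

6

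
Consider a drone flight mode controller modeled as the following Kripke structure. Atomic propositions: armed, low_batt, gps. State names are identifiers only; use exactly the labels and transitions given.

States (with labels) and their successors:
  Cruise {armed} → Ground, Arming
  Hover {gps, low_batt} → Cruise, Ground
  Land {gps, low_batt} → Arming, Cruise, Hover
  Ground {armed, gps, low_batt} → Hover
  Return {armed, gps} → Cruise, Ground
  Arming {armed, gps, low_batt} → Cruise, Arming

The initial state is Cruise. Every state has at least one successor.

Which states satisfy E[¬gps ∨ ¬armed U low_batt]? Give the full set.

{Cruise, Hover, Land, Ground, Arming}

States satisfying ¬gps ∨ ¬armed: {Cruise, Hover, Land}.
States satisfying low_batt: {Hover, Land, Ground, Arming}.
States satisfying E[¬gps ∨ ¬armed U low_batt]: {Cruise, Hover, Land, Ground, Arming}.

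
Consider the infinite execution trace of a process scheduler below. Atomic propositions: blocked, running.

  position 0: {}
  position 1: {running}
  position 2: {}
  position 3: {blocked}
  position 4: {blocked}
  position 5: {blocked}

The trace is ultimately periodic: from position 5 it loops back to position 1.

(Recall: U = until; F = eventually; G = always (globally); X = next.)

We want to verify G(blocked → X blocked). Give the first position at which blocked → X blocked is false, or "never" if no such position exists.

5

Check blocked → X blocked at each position in order: 0 ✓, 1 ✓, 2 ✓, 3 ✓, 4 ✓.
At position 5 the labels are {blocked} and the next position 1 has {running}, so blocked → X blocked is false there. This is the first violation.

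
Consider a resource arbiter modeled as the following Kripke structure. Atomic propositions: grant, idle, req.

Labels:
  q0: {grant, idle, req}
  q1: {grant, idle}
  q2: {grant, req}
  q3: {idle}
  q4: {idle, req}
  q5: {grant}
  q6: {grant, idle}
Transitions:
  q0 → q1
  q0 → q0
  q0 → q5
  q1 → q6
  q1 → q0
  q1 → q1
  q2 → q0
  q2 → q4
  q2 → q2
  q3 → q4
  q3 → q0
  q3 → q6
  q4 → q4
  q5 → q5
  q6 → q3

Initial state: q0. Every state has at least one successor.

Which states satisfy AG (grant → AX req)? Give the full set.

States satisfying grant → AX req: {q2, q3, q4}.
States satisfying AG (grant → AX req): {q4}.

{q4}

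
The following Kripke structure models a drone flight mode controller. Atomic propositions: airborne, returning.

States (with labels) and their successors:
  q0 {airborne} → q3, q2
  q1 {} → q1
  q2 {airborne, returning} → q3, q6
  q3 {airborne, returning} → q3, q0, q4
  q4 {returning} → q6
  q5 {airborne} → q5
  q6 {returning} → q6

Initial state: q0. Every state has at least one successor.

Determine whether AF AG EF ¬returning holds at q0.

Violated

States satisfying AG EF ¬returning: {q1, q5}.
States satisfying AF AG EF ¬returning: {q1, q5}.
There is a path from q0 along which AG EF ¬returning never holds.
q0 ∉ Sat(AF AG EF ¬returning).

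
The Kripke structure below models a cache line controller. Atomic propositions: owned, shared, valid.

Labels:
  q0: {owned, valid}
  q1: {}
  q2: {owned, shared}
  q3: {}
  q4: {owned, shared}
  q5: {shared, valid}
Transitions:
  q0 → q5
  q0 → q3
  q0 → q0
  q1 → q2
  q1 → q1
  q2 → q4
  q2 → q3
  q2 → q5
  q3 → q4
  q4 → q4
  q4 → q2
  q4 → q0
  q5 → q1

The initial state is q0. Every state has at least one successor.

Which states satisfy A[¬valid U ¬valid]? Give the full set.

States satisfying ¬valid: {q1, q2, q3, q4}.
States satisfying A[¬valid U ¬valid]: {q1, q2, q3, q4}.

{q1, q2, q3, q4}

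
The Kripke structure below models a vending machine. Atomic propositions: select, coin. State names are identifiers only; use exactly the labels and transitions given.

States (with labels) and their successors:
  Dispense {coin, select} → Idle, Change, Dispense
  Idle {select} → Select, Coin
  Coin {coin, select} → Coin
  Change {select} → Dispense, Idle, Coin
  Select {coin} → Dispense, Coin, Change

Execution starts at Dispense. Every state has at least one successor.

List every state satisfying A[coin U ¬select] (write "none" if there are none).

{Select}

States satisfying coin: {Dispense, Coin, Select}.
States satisfying ¬select: {Select}.
States satisfying A[coin U ¬select]: {Select}.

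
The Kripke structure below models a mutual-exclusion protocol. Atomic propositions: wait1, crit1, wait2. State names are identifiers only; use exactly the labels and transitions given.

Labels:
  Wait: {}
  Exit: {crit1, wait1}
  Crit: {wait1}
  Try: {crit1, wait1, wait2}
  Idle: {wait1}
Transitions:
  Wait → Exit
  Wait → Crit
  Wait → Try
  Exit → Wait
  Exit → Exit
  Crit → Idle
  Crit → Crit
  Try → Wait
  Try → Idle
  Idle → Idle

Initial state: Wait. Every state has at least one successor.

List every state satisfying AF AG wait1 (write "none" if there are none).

{Crit, Idle}

States satisfying AG wait1: {Crit, Idle}.
States satisfying AF AG wait1: {Crit, Idle}.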